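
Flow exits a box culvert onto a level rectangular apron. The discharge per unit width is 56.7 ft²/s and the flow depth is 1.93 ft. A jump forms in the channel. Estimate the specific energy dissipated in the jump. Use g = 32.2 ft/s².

ΔE = 5.50 ft

V₁ = q/y₁ = 56.7/1.93 = 29.4 ft/s. Fr₁ = V₁/√(g·y₁) = 29.4/√(32.2×1.93) = 3.73.
By Bélanger, y₂/y₁ = ½[√(1 + 8Fr₁²) − 1] = ½[√112.1 − 1] = 4.79.
y₂ = 4.79 × 1.93 = 9.25 ft.
Head loss: ΔE = (y₂ − y₁)³/(4y₁y₂) = (9.25 − 1.93)³/(4×1.93×9.25) = 393/71.4 = 5.50 ft.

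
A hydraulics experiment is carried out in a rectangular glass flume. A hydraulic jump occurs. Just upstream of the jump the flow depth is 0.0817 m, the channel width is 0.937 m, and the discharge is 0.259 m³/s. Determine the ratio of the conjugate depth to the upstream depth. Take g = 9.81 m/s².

y₂/y₁ = 4.87

q = Q/b = 0.259/0.937 = 0.276 m²/s; V₁ = q/y₁ = 3.38 m/s. Fr₁ = V₁/√(g·y₁) = 3.78.
By Bélanger, y₂/y₁ = ½[√(1 + 8Fr₁²) − 1] = ½[√115.3 − 1] = 4.87.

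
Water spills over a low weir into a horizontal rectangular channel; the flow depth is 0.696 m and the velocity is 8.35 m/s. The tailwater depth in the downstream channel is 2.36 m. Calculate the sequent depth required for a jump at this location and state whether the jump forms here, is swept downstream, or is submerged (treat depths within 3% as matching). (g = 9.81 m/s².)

y₂ = 2.82 m; the jump is swept downstream

Fr₁ = V₁/√(g·y₁) = 8.35/√(9.81×0.696) = 3.20.
Sequent-depth ratio: y₂/y₁ = ½[√(1 + 8Fr₁²) − 1] = ½[√82.69 − 1] = 4.05.
y₂ = 4.05 × 0.696 = 2.82 m.
Tailwater y_tw = 2.36 m: y_tw < y₂, so the jump is swept downstream.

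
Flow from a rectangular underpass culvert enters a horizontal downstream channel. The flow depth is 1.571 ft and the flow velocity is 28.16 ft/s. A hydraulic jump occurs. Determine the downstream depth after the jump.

y₂ = 8.046 ft

Fr₁ = V₁/√(g·y₁) = 28.16/√(32.2×1.571) = 3.959.
Bélanger equation: y₂/y₁ = ½[√(1 + 8Fr₁²) − 1] = ½[√126.41 − 1] = 5.122.
y₂ = 5.122 × 1.571 = 8.046 ft.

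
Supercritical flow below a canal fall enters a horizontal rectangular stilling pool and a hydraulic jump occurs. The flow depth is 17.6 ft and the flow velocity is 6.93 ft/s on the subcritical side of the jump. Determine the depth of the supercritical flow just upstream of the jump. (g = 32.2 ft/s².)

y₁ = 2.60 ft

Fr₂ = V₂/√(g·y₂) = 6.93/√(32.2×17.6) = 0.291.
The Bélanger relation is symmetric: y₁/y₂ = ½[√(1 + 8Fr₂²) − 1] = ½[√1.678 − 1] = 0.148.
y₁ = 0.148 × 17.6 = 2.60 ft.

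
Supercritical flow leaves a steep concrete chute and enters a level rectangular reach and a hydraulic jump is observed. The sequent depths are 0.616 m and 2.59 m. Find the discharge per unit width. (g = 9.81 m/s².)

q = 5.01 m²/s

For a rectangular channel the momentum equation gives q² = ½·g·y₁·y₂·(y₁ + y₂) = ½×9.81×0.616×2.59×3.21 = 25.1.
q = √25.1 = 5.01 m²/s.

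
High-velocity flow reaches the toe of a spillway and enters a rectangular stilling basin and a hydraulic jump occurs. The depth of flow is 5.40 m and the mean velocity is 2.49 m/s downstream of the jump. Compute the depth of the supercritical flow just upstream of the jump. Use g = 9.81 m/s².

y₁ = 1.06 m

Fr₂ = V₂/√(g·y₂) = 2.49/√(9.81×5.40) = 0.342.
Applying the sequent-depth relation in reverse, y₁/y₂ = ½[√(1 + 8Fr₂²) − 1] = ½[√1.936 − 1] = 0.196.
y₁ = 0.196 × 5.40 = 1.06 m.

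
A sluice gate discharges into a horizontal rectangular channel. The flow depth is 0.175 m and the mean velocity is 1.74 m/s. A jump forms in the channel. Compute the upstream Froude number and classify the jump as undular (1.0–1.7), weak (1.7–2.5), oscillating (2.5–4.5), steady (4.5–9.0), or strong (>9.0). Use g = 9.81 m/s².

Fr₁ = V₁/√(g·y₁) = 1.74/√(9.81×0.175) = 1.33.
Fr₁ = 1.33 lies in the undular range.

Fr₁ = 1.33; undular jump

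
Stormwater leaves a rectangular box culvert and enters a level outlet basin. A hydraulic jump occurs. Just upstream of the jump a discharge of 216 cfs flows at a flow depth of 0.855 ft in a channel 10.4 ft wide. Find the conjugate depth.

q = Q/b = 216/10.4 = 20.8 ft²/s; V₁ = q/y₁ = 24.3 ft/s. Fr₁ = V₁/√(g·y₁) = 4.63.
Bélanger equation: y₂/y₁ = ½[√(1 + 8Fr₁²) − 1] = ½[√172.5 − 1] = 6.07.
y₂ = 6.07 × 0.855 = 5.19 ft.

y₂ = 5.19 ft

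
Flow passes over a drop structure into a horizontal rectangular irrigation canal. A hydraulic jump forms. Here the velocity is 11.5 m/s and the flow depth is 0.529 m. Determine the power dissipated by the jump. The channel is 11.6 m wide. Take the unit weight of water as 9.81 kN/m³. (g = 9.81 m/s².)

Fr₁ = V₁/√(g·y₁) = 11.5/√(9.81×0.529) = 5.05.
Sequent-depth ratio: y₂/y₁ = ½[√(1 + 8Fr₁²) − 1] = ½[√204.9 − 1] = 6.66.
y₂ = 6.66 × 0.529 = 3.52 m.
Head loss: ΔE = (y₂ − y₁)³/(4y₁y₂) = (3.52 − 0.529)³/(4×0.529×3.52) = 26.8/7.45 = 3.60 m.
q = V₁·y₁ = 11.5 × 0.529 = 6.08 m²/s. Q = q·b = 6.08 × 11.6 = 70.6 m³/s. P = γ·Q·ΔE = 9.81 × 70.6 × 3.60 = 2489 kW.

P = 2489 kW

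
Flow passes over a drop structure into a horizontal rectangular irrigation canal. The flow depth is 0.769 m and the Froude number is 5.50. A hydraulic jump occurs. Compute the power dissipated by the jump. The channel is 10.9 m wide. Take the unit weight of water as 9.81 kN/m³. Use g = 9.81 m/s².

P = 8164 kW

Fr₁ = 5.50 (given).
Bélanger equation: y₂/y₁ = ½[√(1 + 8Fr₁²) − 1] = ½[√243.0 − 1] = 7.29.
y₂ = 7.29 × 0.769 = 5.61 m.
Head loss: ΔE = (y₂ − y₁)³/(4y₁y₂) = (5.61 − 0.769)³/(4×0.769×5.61) = 113/17.3 = 6.57 m.
V₁ = Fr₁·√(g·y₁) = 5.50×√(9.81×0.769) = 15.1 m/s; q = V₁·y₁ = 11.6 m²/s. Q = q·b = 11.6 × 10.9 = 127 m³/s. P = γ·Q·ΔE = 9.81 × 127 × 6.57 = 8164 kW.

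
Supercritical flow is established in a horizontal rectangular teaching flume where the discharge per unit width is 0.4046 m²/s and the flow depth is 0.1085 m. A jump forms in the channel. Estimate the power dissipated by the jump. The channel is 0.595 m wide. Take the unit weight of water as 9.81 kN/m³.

V₁ = q/y₁ = 0.4046/0.1085 = 3.729 m/s. Fr₁ = V₁/√(g·y₁) = 3.729/√(9.81×0.1085) = 3.614.
Bélanger equation: y₂/y₁ = ½[√(1 + 8Fr₁²) − 1] = ½[√105.52 − 1] = 4.636.
y₂ = 4.636 × 0.1085 = 0.5030 m.
V₂ = q/y₂ = 0.4046/0.5030 = 0.8044 m/s. E₁ = y₁ + V₁²/2g = 0.8173 m; E₂ = y₂ + V₂²/2g = 0.5360 m. ΔE = E₁ − E₂ = 0.2813 m.
Q = q·b = 0.4046 × 0.595 = 0.2407 m³/s. P = γ·Q·ΔE = 9.81 × 0.2407 × 0.2813 = 0.6642 kW.

P = 0.6642 kW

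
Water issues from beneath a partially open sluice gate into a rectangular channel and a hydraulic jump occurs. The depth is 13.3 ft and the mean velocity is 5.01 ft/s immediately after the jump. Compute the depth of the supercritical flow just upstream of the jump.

y₁ = 1.41 ft

Fr₂ = V₂/√(g·y₂) = 5.01/√(32.2×13.3) = 0.242.
From the momentum equation (using Fr₂), y₁/y₂ = ½[√(1 + 8Fr₂²) − 1] = ½[√1.469 − 1] = 0.106.
y₁ = 0.106 × 13.3 = 1.41 ft.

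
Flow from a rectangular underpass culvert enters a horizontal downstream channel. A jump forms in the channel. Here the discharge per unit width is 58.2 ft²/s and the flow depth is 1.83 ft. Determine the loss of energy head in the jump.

V₁ = q/y₁ = 58.2/1.83 = 31.8 ft/s. Fr₁ = V₁/√(g·y₁) = 31.8/√(32.2×1.83) = 4.14.
Bélanger equation: y₂/y₁ = ½[√(1 + 8Fr₁²) − 1] = ½[√138.3 − 1] = 5.38.
y₂ = 5.38 × 1.83 = 9.85 ft.
V₂ = q/y₂ = 58.2/9.85 = 5.91 ft/s. E₁ = y₁ + V₁²/2g = 17.5 ft; E₂ = y₂ + V₂²/2g = 10.4 ft. ΔE = E₁ − E₂ = 7.15 ft.

ΔE = 7.15 ft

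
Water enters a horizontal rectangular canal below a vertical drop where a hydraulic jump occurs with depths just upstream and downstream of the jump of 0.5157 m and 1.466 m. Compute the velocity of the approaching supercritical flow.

V₁ = 5.257 m/s

For a rectangular channel the momentum equation gives q² = ½·g·y₁·y₂·(y₁ + y₂) = ½×9.81×0.5157×1.466×1.982 = 7.349.
q = √7.349 = 2.711 m²/s.
V₁ = q/y₁ = 2.711/0.5157 = 5.257 m/s.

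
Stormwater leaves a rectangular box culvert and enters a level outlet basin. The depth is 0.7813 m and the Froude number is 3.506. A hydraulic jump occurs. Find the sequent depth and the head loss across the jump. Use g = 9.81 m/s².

y₂ = 3.503 m; ΔE = 1.841 m

Fr₁ = 3.506 (given).
Bélanger equation: y₂/y₁ = ½[√(1 + 8Fr₁²) − 1] = ½[√99.336 − 1] = 4.483.
y₂ = 4.483 × 0.7813 = 3.503 m.
V₁ = Fr₁·√(g·y₁) = 3.506×√(9.81×0.7813) = 9.706 m/s; q = V₁·y₁ = 7.584 m²/s. V₂ = q/y₂ = 7.584/3.503 = 2.165 m/s. E₁ = y₁ + V₁²/2g = 5.583 m; E₂ = y₂ + V₂²/2g = 3.742 m. ΔE = E₁ − E₂ = 1.841 m.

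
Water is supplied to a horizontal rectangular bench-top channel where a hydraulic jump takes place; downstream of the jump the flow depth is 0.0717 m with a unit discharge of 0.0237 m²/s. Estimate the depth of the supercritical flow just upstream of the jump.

y₁ = 0.0178 m

V₂ = q/y₂ = 0.0237/0.0717 = 0.331 m/s; Fr₂ = V₂/√(g·y₂) = 0.394.
Since the conjugate-depth ratio holds either way, y₁/y₂ = ½[√(1 + 8Fr₂²) − 1] = ½[√2.243 − 1] = 0.249.
y₁ = 0.249 × 0.0717 = 0.0178 m.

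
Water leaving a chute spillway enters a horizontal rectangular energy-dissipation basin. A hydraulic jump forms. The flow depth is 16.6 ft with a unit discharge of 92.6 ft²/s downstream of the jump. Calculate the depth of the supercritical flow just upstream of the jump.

y₁ = 1.75 ft

V₂ = q/y₂ = 92.6/16.6 = 5.58 ft/s; Fr₂ = V₂/√(g·y₂) = 0.241.
Since the conjugate-depth ratio holds either way, y₁/y₂ = ½[√(1 + 8Fr₂²) − 1] = ½[√1.466 − 1] = 0.105.
y₁ = 0.105 × 16.6 = 1.75 ft.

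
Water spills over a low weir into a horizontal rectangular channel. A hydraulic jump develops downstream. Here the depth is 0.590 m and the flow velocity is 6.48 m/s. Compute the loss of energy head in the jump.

ΔE = 0.567 m

Fr₁ = V₁/√(g·y₁) = 6.48/√(9.81×0.590) = 2.69.
Conjugate-depth relation: y₂/y₁ = ½[√(1 + 8Fr₁²) − 1] = ½[√59.04 − 1] = 3.34.
y₂ = 3.34 × 0.590 = 1.97 m.
q = V₁·y₁ = 6.48 × 0.590 = 3.82 m²/s. V₂ = q/y₂ = 3.82/1.97 = 1.94 m/s. E₁ = y₁ + V₁²/2g = 2.73 m; E₂ = y₂ + V₂²/2g = 2.16 m. ΔE = E₁ − E₂ = 0.567 m.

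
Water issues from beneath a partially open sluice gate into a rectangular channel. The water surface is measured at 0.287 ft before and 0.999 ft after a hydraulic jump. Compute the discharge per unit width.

q = 2.44 ft²/s

For a rectangular channel the momentum equation gives q² = ½·g·y₁·y₂·(y₁ + y₂) = ½×32.2×0.287×0.999×1.29 = 5.94.
q = √5.94 = 2.44 ft²/s.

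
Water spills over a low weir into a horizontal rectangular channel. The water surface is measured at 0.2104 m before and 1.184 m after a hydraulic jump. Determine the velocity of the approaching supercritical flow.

V₁ = 6.204 m/s

For a rectangular channel the momentum equation gives q² = ½·g·y₁·y₂·(y₁ + y₂) = ½×9.81×0.2104×1.184×1.394 = 1.704.
q = √1.704 = 1.305 m²/s.
V₁ = q/y₁ = 1.305/0.2104 = 6.204 m/s.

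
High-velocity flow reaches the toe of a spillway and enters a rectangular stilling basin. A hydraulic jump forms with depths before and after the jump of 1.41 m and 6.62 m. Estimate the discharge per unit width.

For a rectangular channel the momentum equation gives q² = ½·g·y₁·y₂·(y₁ + y₂) = ½×9.81×1.41×6.62×8.03 = 368.
q = √368 = 19.2 m²/s.

q = 19.2 m²/s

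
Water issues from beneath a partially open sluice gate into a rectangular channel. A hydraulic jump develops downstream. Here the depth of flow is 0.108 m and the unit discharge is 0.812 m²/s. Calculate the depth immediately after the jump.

y₂ = 1.06 m

V₁ = q/y₁ = 0.812/0.108 = 7.52 m/s. Fr₁ = V₁/√(g·y₁) = 7.52/√(9.81×0.108) = 7.30.
Bélanger equation: y₂/y₁ = ½[√(1 + 8Fr₁²) − 1] = ½[√427.8 − 1] = 9.84.
y₂ = 9.84 × 0.108 = 1.06 m.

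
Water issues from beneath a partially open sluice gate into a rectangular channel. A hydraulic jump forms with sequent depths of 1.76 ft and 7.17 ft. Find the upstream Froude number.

Fr₁ = 3.21

For a rectangular channel the momentum equation gives q² = ½·g·y₁·y₂·(y₁ + y₂) = ½×32.2×1.76×7.17×8.93 = 1814.
q = √1814 = 42.6 ft²/s.
V₁ = q/y₁ = 24.2 ft/s; Fr₁ = V₁/√(g·y₁) = 3.21.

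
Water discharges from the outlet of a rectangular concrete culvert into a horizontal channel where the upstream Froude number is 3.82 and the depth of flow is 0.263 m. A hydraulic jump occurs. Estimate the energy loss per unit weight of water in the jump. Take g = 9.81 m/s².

ΔE = 0.807 m

Fr₁ = 3.82 (given).
Conjugate-depth relation: y₂/y₁ = ½[√(1 + 8Fr₁²) − 1] = ½[√117.7 − 1] = 4.93.
y₂ = 4.93 × 0.263 = 1.30 m.
V₁ = Fr₁·√(g·y₁) = 3.82×√(9.81×0.263) = 6.14 m/s; q = V₁·y₁ = 1.61 m²/s. V₂ = q/y₂ = 1.61/1.30 = 1.25 m/s. E₁ = y₁ + V₁²/2g = 2.18 m; E₂ = y₂ + V₂²/2g = 1.37 m. ΔE = E₁ − E₂ = 0.807 m.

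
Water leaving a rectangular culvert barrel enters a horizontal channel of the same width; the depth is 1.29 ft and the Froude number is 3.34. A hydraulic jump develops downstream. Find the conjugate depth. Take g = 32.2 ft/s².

Fr₁ = 3.34 (given).
By Bélanger, y₂/y₁ = ½[√(1 + 8Fr₁²) − 1] = ½[√90.24 − 1] = 4.25.
y₂ = 4.25 × 1.29 = 5.48 ft.

y₂ = 5.48 ft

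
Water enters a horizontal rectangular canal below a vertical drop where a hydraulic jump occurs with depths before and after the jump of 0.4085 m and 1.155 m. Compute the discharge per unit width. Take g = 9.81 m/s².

q = 1.902 m²/s

For a rectangular channel the momentum equation gives q² = ½·g·y₁·y₂·(y₁ + y₂) = ½×9.81×0.4085×1.155×1.563 = 3.618.
q = √3.618 = 1.902 m²/s.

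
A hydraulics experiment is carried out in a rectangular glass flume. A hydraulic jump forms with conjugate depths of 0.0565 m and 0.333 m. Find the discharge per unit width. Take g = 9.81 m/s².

For a rectangular channel the momentum equation gives q² = ½·g·y₁·y₂·(y₁ + y₂) = ½×9.81×0.0565×0.333×0.390 = 0.0359.
q = √0.0359 = 0.190 m²/s.

q = 0.190 m²/s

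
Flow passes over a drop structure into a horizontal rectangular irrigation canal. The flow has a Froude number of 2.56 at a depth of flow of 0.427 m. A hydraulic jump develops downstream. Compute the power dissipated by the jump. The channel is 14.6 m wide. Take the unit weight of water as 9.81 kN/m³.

P = 108 kW

Fr₁ = 2.56 (given).
Conjugate-depth relation: y₂/y₁ = ½[√(1 + 8Fr₁²) − 1] = ½[√53.43 − 1] = 3.15.
y₂ = 3.15 × 0.427 = 1.35 m.
V₁ = Fr₁·√(g·y₁) = 2.56×√(9.81×0.427) = 5.24 m/s; q = V₁·y₁ = 2.24 m²/s. V₂ = q/y₂ = 2.24/1.35 = 1.66 m/s. E₁ = y₁ + V₁²/2g = 1.83 m; E₂ = y₂ + V₂²/2g = 1.49 m. ΔE = E₁ − E₂ = 0.339 m.
Q = q·b = 2.24 × 14.6 = 32.7 m³/s. P = γ·Q·ΔE = 9.81 × 32.7 × 0.339 = 108 kW.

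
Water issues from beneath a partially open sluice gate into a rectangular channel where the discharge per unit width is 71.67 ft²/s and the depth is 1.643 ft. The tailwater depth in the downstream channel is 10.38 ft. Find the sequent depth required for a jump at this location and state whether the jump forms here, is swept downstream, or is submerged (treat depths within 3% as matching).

V₁ = q/y₁ = 71.67/1.643 = 43.62 ft/s. Fr₁ = V₁/√(g·y₁) = 43.62/√(32.2×1.643) = 5.997.
From the momentum equation for a rectangular channel, y₂/y₁ = ½[√(1 + 8Fr₁²) − 1] = ½[√288.74 − 1] = 7.996.
y₂ = 7.996 × 1.643 = 13.14 ft.
Tailwater y_tw = 10.38 ft: y_tw < y₂, so the jump is swept downstream.

y₂ = 13.14 ft; the jump is swept downstream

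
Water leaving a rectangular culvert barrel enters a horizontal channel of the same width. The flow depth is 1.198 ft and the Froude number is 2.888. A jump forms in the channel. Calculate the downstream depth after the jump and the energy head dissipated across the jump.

y₂ = 4.330 ft; ΔE = 1.481 ft

Fr₁ = 2.888 (given).
Conjugate-depth relation: y₂/y₁ = ½[√(1 + 8Fr₁²) − 1] = ½[√67.724 − 1] = 3.615.
y₂ = 3.615 × 1.198 = 4.330 ft.
V₁ = Fr₁·√(g·y₁) = 2.888×√(32.2×1.198) = 17.94 ft/s; q = V₁·y₁ = 21.49 ft²/s. V₂ = q/y₂ = 21.49/4.330 = 4.962 ft/s. E₁ = y₁ + V₁²/2g = 6.194 ft; E₂ = y₂ + V₂²/2g = 4.713 ft. ΔE = E₁ − E₂ = 1.481 ft.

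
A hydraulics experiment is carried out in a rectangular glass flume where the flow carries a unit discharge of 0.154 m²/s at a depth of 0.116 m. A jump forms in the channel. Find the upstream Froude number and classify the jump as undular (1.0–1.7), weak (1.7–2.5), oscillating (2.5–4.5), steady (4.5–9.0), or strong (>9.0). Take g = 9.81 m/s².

V₁ = q/y₁ = 0.154/0.116 = 1.33 m/s. Fr₁ = V₁/√(g·y₁) = 1.33/√(9.81×0.116) = 1.24.
Fr₁ = 1.24 lies in the undular range.

Fr₁ = 1.24; undular jump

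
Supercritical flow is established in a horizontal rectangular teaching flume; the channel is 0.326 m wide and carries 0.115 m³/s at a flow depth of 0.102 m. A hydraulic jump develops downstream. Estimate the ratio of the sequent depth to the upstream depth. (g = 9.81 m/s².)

q = Q/b = 0.115/0.326 = 0.353 m²/s; V₁ = q/y₁ = 3.46 m/s. Fr₁ = V₁/√(g·y₁) = 3.46.
From the momentum equation for a rectangular channel, y₂/y₁ = ½[√(1 + 8Fr₁²) − 1] = ½[√96.63 − 1] = 4.41.

y₂/y₁ = 4.41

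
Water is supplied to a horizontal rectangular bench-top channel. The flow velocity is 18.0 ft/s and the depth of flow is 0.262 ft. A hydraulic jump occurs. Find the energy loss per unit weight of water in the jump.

ΔE = 3.05 ft

Fr₁ = V₁/√(g·y₁) = 18.0/√(32.2×0.262) = 6.20.
From the momentum equation for a rectangular channel, y₂/y₁ = ½[√(1 + 8Fr₁²) − 1] = ½[√308.2 − 1] = 8.28.
y₂ = 8.28 × 0.262 = 2.17 ft.
Head loss: ΔE = (y₂ − y₁)³/(4y₁y₂) = (2.17 − 0.262)³/(4×0.262×2.17) = 6.93/2.27 = 3.05 ft.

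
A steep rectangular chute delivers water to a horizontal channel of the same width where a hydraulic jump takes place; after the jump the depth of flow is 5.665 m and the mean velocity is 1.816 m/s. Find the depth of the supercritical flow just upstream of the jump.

Fr₂ = V₂/√(g·y₂) = 1.816/√(9.81×5.665) = 0.2436.
From the momentum equation (using Fr₂), y₁/y₂ = ½[√(1 + 8Fr₂²) − 1] = ½[√1.4747 − 1] = 0.1072.
y₁ = 0.1072 × 5.665 = 0.6073 m.

y₁ = 0.6073 m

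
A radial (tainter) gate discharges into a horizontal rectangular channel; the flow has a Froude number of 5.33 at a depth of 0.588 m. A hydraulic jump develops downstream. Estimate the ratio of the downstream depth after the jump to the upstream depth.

y₂/y₁ = 7.05

Fr₁ = 5.33 (given).
From the momentum equation for a rectangular channel, y₂/y₁ = ½[√(1 + 8Fr₁²) − 1] = ½[√228.3 − 1] = 7.05.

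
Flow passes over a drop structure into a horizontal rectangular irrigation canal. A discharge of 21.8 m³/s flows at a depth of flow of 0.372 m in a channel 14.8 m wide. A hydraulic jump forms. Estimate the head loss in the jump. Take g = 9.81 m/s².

ΔE = 0.120 m

q = Q/b = 21.8/14.8 = 1.47 m²/s; V₁ = q/y₁ = 3.96 m/s. Fr₁ = V₁/√(g·y₁) = 2.07.
Sequent-depth ratio: y₂/y₁ = ½[√(1 + 8Fr₁²) − 1] = ½[√35.37 − 1] = 2.47.
y₂ = 2.47 × 0.372 = 0.920 m.
V₂ = q/y₂ = 1.47/0.920 = 1.60 m/s. E₁ = y₁ + V₁²/2g = 1.17 m; E₂ = y₂ + V₂²/2g = 1.05 m. ΔE = E₁ − E₂ = 0.120 m.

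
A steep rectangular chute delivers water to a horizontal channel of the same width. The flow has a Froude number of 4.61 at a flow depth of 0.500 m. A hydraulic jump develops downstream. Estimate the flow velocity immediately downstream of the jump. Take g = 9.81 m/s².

Fr₁ = 4.61 (given).
From the momentum equation for a rectangular channel, y₂/y₁ = ½[√(1 + 8Fr₁²) − 1] = ½[√171.0 − 1] = 6.04.
y₂ = 6.04 × 0.500 = 3.02 m.
V₁ = Fr₁·√(g·y₁) = 4.61×√(9.81×0.500) = 10.2 m/s; q = V₁·y₁ = 5.10 m²/s.
V₂ = q/y₂ = 5.10/3.02 = 1.69 m/s.

V₂ = 1.69 m/s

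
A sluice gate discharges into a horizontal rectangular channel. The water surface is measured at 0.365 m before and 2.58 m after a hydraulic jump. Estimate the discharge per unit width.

q = 3.69 m²/s

For a rectangular channel the momentum equation gives q² = ½·g·y₁·y₂·(y₁ + y₂) = ½×9.81×0.365×2.58×2.95 = 13.6.
q = √13.6 = 3.69 m²/s.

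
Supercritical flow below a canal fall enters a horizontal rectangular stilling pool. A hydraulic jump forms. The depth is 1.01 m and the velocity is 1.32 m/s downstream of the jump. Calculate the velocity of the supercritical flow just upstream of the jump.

V₁ = 4.79 m/s

Fr₂ = V₂/√(g·y₂) = 1.32/√(9.81×1.01) = 0.419.
From the momentum equation (using Fr₂), y₁/y₂ = ½[√(1 + 8Fr₂²) − 1] = ½[√2.407 − 1] = 0.276.
y₁ = 0.276 × 1.01 = 0.278 m.
V₁ = q/y₁ = 1.33/0.278 = 4.79 m/s.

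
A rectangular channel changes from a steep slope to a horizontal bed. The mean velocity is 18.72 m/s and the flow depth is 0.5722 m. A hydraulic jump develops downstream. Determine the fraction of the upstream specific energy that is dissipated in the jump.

Fr₁ = V₁/√(g·y₁) = 18.72/√(9.81×0.5722) = 7.901.
Sequent-depth ratio: y₂/y₁ = ½[√(1 + 8Fr₁²) − 1] = ½[√500.44 − 1] = 10.69.
y₂ = 10.69 × 0.5722 = 6.114 m.
E₁ = y₁ + V₁²/2g = 18.43 m. ΔE = (y₂ − y₁)³/(4y₁y₂) = 12.16 m. ΔE/E₁ = 12.16/18.43 = 0.660.

ΔE/E₁ = 0.660 (66.0%)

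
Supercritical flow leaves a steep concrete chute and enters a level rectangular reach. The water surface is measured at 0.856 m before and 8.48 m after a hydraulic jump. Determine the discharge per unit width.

For a rectangular channel the momentum equation gives q² = ½·g·y₁·y₂·(y₁ + y₂) = ½×9.81×0.856×8.48×9.34 = 332.
q = √332 = 18.2 m²/s.

q = 18.2 m²/s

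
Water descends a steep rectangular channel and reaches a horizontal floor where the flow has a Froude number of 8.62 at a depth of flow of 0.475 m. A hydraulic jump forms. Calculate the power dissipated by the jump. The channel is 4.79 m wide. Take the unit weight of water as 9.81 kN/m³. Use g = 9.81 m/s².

Fr₁ = 8.62 (given).
Sequent-depth ratio: y₂/y₁ = ½[√(1 + 8Fr₁²) − 1] = ½[√595.4 − 1] = 11.7.
y₂ = 11.7 × 0.475 = 5.56 m.
Head loss: ΔE = (y₂ − y₁)³/(4y₁y₂) = (5.56 − 0.475)³/(4×0.475×5.56) = 131/10.6 = 12.4 m.
V₁ = Fr₁·√(g·y₁) = 8.62×√(9.81×0.475) = 18.6 m/s; q = V₁·y₁ = 8.84 m²/s. Q = q·b = 8.84 × 4.79 = 42.3 m³/s. P = γ·Q·ΔE = 9.81 × 42.3 × 12.4 = 5165 kW.

P = 5165 kW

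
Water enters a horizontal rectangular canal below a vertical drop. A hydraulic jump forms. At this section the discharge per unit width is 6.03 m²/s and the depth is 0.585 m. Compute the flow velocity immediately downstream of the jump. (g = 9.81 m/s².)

V₂ = 1.84 m/s

V₁ = q/y₁ = 6.03/0.585 = 10.3 m/s. Fr₁ = V₁/√(g·y₁) = 10.3/√(9.81×0.585) = 4.30.
Sequent-depth ratio: y₂/y₁ = ½[√(1 + 8Fr₁²) − 1] = ½[√149.1 − 1] = 5.61.
y₂ = 5.61 × 0.585 = 3.28 m.
V₂ = q/y₂ = 6.03/3.28 = 1.84 m/s.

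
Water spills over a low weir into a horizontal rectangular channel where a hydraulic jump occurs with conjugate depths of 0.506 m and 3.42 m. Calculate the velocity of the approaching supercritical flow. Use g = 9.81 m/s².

For a rectangular channel the momentum equation gives q² = ½·g·y₁·y₂·(y₁ + y₂) = ½×9.81×0.506×3.42×3.93 = 33.3.
q = √33.3 = 5.77 m²/s.
V₁ = q/y₁ = 5.77/0.506 = 11.4 m/s.

V₁ = 11.4 m/s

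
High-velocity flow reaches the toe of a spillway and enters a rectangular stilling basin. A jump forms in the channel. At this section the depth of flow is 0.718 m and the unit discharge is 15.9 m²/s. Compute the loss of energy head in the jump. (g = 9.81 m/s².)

V₁ = q/y₁ = 15.9/0.718 = 22.1 m/s. Fr₁ = V₁/√(g·y₁) = 22.1/√(9.81×0.718) = 8.34.
Bélanger equation: y₂/y₁ = ½[√(1 + 8Fr₁²) − 1] = ½[√558.0 − 1] = 11.3.
y₂ = 11.3 × 0.718 = 8.12 m.
V₂ = q/y₂ = 15.9/8.12 = 1.96 m/s. E₁ = y₁ + V₁²/2g = 25.7 m; E₂ = y₂ + V₂²/2g = 8.32 m. ΔE = E₁ − E₂ = 17.4 m.

ΔE = 17.4 m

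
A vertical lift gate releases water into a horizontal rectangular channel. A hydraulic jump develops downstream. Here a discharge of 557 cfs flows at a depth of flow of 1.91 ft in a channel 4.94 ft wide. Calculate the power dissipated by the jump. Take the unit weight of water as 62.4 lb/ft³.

P = 2281 hp

q = Q/b = 557/4.94 = 113 ft²/s; V₁ = q/y₁ = 59.0 ft/s. Fr₁ = V₁/√(g·y₁) = 7.53.
Bélanger equation: y₂/y₁ = ½[√(1 + 8Fr₁²) − 1] = ½[√454.3 − 1] = 10.2.
y₂ = 10.2 × 1.91 = 19.4 ft.
V₂ = q/y₂ = 113/19.4 = 5.81 ft/s. E₁ = y₁ + V₁²/2g = 56.0 ft; E₂ = y₂ + V₂²/2g = 19.9 ft. ΔE = E₁ − E₂ = 36.1 ft.
P = γ·Q·ΔE/550 = 62.4 × 557 × 36.1 / 550 = 2281 hp.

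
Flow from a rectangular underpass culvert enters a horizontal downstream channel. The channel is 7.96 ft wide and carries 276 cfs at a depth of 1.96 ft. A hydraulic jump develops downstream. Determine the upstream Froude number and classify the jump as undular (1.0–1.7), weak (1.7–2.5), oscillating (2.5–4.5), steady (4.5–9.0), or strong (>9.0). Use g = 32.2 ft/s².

Fr₁ = 2.23; weak jump

q = Q/b = 276/7.96 = 34.7 ft²/s; V₁ = q/y₁ = 17.7 ft/s. Fr₁ = V₁/√(g·y₁) = 2.23.
Fr₁ = 2.23 lies in the weak range.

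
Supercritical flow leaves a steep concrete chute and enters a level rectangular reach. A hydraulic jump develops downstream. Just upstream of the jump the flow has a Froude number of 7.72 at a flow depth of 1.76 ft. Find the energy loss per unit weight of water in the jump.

ΔE = 35.4 ft

Fr₁ = 7.72 (given).
Sequent-depth ratio: y₂/y₁ = ½[√(1 + 8Fr₁²) − 1] = ½[√477.8 − 1] = 10.4.
y₂ = 10.4 × 1.76 = 18.4 ft.
V₁ = Fr₁·√(g·y₁) = 7.72×√(32.2×1.76) = 58.1 ft/s; q = V₁·y₁ = 102 ft²/s. V₂ = q/y₂ = 102/18.4 = 5.57 ft/s. E₁ = y₁ + V₁²/2g = 54.2 ft; E₂ = y₂ + V₂²/2g = 18.8 ft. ΔE = E₁ − E₂ = 35.4 ft.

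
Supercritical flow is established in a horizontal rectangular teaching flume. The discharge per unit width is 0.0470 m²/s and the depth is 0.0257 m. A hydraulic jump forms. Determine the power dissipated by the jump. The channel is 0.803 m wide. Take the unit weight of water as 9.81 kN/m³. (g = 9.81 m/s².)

P = 0.0253 kW

V₁ = q/y₁ = 0.0470/0.0257 = 1.83 m/s. Fr₁ = V₁/√(g·y₁) = 1.83/√(9.81×0.0257) = 3.64.
From the momentum equation for a rectangular channel, y₂/y₁ = ½[√(1 + 8Fr₁²) − 1] = ½[√107.1 − 1] = 4.68.
y₂ = 4.68 × 0.0257 = 0.120 m.
Head loss: ΔE = (y₂ − y₁)³/(4y₁y₂) = (0.120 − 0.0257)³/(4×0.0257×0.120) = 0.000843/0.0124 = 0.0682 m.
Q = q·b = 0.0470 × 0.803 = 0.0377 m³/s. P = γ·Q·ΔE = 9.81 × 0.0377 × 0.0682 = 0.0253 kW.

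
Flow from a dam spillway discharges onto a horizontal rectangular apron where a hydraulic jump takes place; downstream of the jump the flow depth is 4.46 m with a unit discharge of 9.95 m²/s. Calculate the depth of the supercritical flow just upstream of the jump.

V₂ = q/y₂ = 9.95/4.46 = 2.23 m/s; Fr₂ = V₂/√(g·y₂) = 0.337.
Since the conjugate-depth ratio holds either way, y₁/y₂ = ½[√(1 + 8Fr₂²) − 1] = ½[√1.910 − 1] = 0.191.
y₁ = 0.191 × 4.46 = 0.852 m.

y₁ = 0.852 m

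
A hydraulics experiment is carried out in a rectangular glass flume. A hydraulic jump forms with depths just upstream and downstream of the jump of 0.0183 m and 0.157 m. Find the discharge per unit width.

q = 0.0497 m²/s

For a rectangular channel the momentum equation gives q² = ½·g·y₁·y₂·(y₁ + y₂) = ½×9.81×0.0183×0.157×0.175 = 0.00247.
q = √0.00247 = 0.0497 m²/s.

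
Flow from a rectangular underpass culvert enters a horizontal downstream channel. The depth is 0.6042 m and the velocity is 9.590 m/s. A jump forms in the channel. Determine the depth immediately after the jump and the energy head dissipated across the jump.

Fr₁ = V₁/√(g·y₁) = 9.590/√(9.81×0.6042) = 3.939.
From the momentum equation for a rectangular channel, y₂/y₁ = ½[√(1 + 8Fr₁²) − 1] = ½[√125.13 − 1] = 5.093.
y₂ = 5.093 × 0.6042 = 3.077 m.
Head loss: ΔE = (y₂ − y₁)³/(4y₁y₂) = (3.077 − 0.6042)³/(4×0.6042×3.077) = 15.12/7.437 = 2.034 m.

y₂ = 3.077 m; ΔE = 2.034 m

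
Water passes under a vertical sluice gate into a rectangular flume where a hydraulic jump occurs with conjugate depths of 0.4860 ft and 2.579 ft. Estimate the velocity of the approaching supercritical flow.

For a rectangular channel the momentum equation gives q² = ½·g·y₁·y₂·(y₁ + y₂) = ½×32.2×0.4860×2.579×3.065 = 61.85.
q = √61.85 = 7.865 ft²/s.
V₁ = q/y₁ = 7.865/0.4860 = 16.18 ft/s.

V₁ = 16.18 ft/s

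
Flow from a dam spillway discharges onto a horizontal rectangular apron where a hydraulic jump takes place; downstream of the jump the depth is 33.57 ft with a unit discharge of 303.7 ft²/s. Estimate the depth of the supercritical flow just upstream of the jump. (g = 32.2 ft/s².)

V₂ = q/y₂ = 303.7/33.57 = 9.047 ft/s; Fr₂ = V₂/√(g·y₂) = 0.2752.
The Bélanger relation is symmetric: y₁/y₂ = ½[√(1 + 8Fr₂²) − 1] = ½[√1.6057 − 1] = 0.1336.
y₁ = 0.1336 × 33.57 = 4.484 ft.

y₁ = 4.484 ft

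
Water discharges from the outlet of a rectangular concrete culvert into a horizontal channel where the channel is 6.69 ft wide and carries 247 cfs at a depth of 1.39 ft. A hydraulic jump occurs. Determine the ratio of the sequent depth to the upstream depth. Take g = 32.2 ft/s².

y₂/y₁ = 5.14

q = Q/b = 247/6.69 = 36.9 ft²/s; V₁ = q/y₁ = 26.6 ft/s. Fr₁ = V₁/√(g·y₁) = 3.97.
Conjugate-depth relation: y₂/y₁ = ½[√(1 + 8Fr₁²) − 1] = ½[√127.1 − 1] = 5.14.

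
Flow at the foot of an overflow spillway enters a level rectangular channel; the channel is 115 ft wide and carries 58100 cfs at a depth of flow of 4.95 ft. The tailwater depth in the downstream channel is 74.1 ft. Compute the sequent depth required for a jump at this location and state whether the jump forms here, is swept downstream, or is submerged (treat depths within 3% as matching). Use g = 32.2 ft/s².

y₂ = 54.2 ft; the jump is submerged

q = Q/b = 58100/115 = 505 ft²/s; V₁ = q/y₁ = 102 ft/s. Fr₁ = V₁/√(g·y₁) = 8.08.
From the momentum equation for a rectangular channel, y₂/y₁ = ½[√(1 + 8Fr₁²) − 1] = ½[√523.8 − 1] = 10.9.
y₂ = 10.9 × 4.95 = 54.2 ft.
Tailwater y_tw = 74.1 ft: y_tw > y₂, so the jump is submerged.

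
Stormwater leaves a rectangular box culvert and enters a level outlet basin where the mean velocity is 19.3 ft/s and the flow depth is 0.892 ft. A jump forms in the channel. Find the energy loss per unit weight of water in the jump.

Fr₁ = V₁/√(g·y₁) = 19.3/√(32.2×0.892) = 3.60.
Bélanger equation: y₂/y₁ = ½[√(1 + 8Fr₁²) − 1] = ½[√104.7 − 1] = 4.62.
y₂ = 4.62 × 0.892 = 4.12 ft.
q = V₁·y₁ = 19.3 × 0.892 = 17.2 ft²/s. V₂ = q/y₂ = 17.2/4.12 = 4.18 ft/s. E₁ = y₁ + V₁²/2g = 6.68 ft; E₂ = y₂ + V₂²/2g = 4.39 ft. ΔE = E₁ − E₂ = 2.29 ft.

ΔE = 2.29 ft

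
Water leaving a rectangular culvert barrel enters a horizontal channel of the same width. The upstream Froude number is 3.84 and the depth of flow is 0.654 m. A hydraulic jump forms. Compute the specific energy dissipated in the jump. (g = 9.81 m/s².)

Fr₁ = 3.84 (given).
Conjugate-depth relation: y₂/y₁ = ½[√(1 + 8Fr₁²) − 1] = ½[√119.0 − 1] = 4.95.
y₂ = 4.95 × 0.654 = 3.24 m.
V₁ = Fr₁·√(g·y₁) = 3.84×√(9.81×0.654) = 9.73 m/s; q = V₁·y₁ = 6.36 m²/s. V₂ = q/y₂ = 6.36/3.24 = 1.96 m/s. E₁ = y₁ + V₁²/2g = 5.48 m; E₂ = y₂ + V₂²/2g = 3.44 m. ΔE = E₁ − E₂ = 2.04 m.

ΔE = 2.04 m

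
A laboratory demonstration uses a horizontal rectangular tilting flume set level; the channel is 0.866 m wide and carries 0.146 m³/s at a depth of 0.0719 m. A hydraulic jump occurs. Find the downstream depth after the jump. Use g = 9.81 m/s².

q = Q/b = 0.146/0.866 = 0.169 m²/s; V₁ = q/y₁ = 2.34 m/s. Fr₁ = V₁/√(g·y₁) = 2.79.
Conjugate-depth relation: y₂/y₁ = ½[√(1 + 8Fr₁²) − 1] = ½[√63.36 − 1] = 3.48.
y₂ = 3.48 × 0.0719 = 0.250 m.

y₂ = 0.250 m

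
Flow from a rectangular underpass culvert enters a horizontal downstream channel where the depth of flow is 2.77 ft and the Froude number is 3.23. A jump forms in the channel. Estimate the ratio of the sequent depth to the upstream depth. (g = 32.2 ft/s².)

y₂/y₁ = 4.10

Fr₁ = 3.23 (given).
Sequent-depth ratio: y₂/y₁ = ½[√(1 + 8Fr₁²) − 1] = ½[√84.46 − 1] = 4.10.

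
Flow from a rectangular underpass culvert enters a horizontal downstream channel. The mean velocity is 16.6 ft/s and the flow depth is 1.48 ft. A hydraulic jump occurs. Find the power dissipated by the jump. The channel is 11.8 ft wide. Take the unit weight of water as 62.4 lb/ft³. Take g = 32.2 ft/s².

P = 30.1 hp

Fr₁ = V₁/√(g·y₁) = 16.6/√(32.2×1.48) = 2.40.
Sequent-depth ratio: y₂/y₁ = ½[√(1 + 8Fr₁²) − 1] = ½[√47.26 − 1] = 2.94.
y₂ = 2.94 × 1.48 = 4.35 ft.
q = V₁·y₁ = 16.6 × 1.48 = 24.6 ft²/s. V₂ = q/y₂ = 24.6/4.35 = 5.65 ft/s. E₁ = y₁ + V₁²/2g = 5.76 ft; E₂ = y₂ + V₂²/2g = 4.84 ft. ΔE = E₁ − E₂ = 0.916 ft.
Q = q·b = 24.6 × 11.8 = 290 cfs. P = γ·Q·ΔE/550 = 62.4 × 290 × 0.916 / 550 = 30.1 hp.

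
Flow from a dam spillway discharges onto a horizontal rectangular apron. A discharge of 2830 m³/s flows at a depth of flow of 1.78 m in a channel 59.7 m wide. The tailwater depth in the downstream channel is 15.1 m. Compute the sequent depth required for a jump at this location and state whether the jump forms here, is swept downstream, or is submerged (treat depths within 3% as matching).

q = Q/b = 2830/59.7 = 47.4 m²/s; V₁ = q/y₁ = 26.6 m/s. Fr₁ = V₁/√(g·y₁) = 6.37.
Bélanger equation: y₂/y₁ = ½[√(1 + 8Fr₁²) − 1] = ½[√325.9 − 1] = 8.53.
y₂ = 8.53 × 1.78 = 15.2 m.
Tailwater y_tw = 15.1 m: y_tw ≈ y₂, so the jump forms here.

y₂ = 15.2 m; the jump forms here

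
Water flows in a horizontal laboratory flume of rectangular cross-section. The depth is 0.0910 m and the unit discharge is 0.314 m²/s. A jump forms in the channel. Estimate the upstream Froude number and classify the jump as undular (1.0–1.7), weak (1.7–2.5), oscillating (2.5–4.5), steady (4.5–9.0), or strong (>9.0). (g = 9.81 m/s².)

V₁ = q/y₁ = 0.314/0.0910 = 3.45 m/s. Fr₁ = V₁/√(g·y₁) = 3.45/√(9.81×0.0910) = 3.65.
Fr₁ = 3.65 lies in the oscillating range.

Fr₁ = 3.65; oscillating jump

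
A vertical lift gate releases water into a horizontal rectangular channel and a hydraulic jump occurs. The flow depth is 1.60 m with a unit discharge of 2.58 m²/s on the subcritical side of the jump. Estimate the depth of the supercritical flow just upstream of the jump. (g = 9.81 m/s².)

V₂ = q/y₂ = 2.58/1.60 = 1.61 m/s; Fr₂ = V₂/√(g·y₂) = 0.407.
Applying the sequent-depth relation in reverse, y₁/y₂ = ½[√(1 + 8Fr₂²) − 1] = ½[√2.325 − 1] = 0.262.
y₁ = 0.262 × 1.60 = 0.420 m.

y₁ = 0.420 m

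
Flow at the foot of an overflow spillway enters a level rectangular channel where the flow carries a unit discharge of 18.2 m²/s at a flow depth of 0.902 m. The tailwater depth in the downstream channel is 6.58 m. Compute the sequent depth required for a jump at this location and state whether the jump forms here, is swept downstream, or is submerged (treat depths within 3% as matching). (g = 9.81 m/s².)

V₁ = q/y₁ = 18.2/0.902 = 20.2 m/s. Fr₁ = V₁/√(g·y₁) = 20.2/√(9.81×0.902) = 6.78.
By Bélanger, y₂/y₁ = ½[√(1 + 8Fr₁²) − 1] = ½[√369.1 − 1] = 9.11.
y₂ = 9.11 × 0.902 = 8.21 m.
Tailwater y_tw = 6.58 m: y_tw < y₂, so the jump is swept downstream.

y₂ = 8.21 m; the jump is swept downstream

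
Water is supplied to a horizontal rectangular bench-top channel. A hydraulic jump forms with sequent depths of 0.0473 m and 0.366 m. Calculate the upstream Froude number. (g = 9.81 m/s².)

For a rectangular channel the momentum equation gives q² = ½·g·y₁·y₂·(y₁ + y₂) = ½×9.81×0.0473×0.366×0.413 = 0.0351.
q = √0.0351 = 0.187 m²/s.
V₁ = q/y₁ = 3.96 m/s; Fr₁ = V₁/√(g·y₁) = 5.81.

Fr₁ = 5.81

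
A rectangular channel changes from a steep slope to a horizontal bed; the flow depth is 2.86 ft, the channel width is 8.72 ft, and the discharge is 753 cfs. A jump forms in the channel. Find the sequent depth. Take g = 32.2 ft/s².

y₂ = 11.4 ft

q = Q/b = 753/8.72 = 86.4 ft²/s; V₁ = q/y₁ = 30.2 ft/s. Fr₁ = V₁/√(g·y₁) = 3.15.
From the momentum equation for a rectangular channel, y₂/y₁ = ½[√(1 + 8Fr₁²) − 1] = ½[√80.19 − 1] = 3.98.
y₂ = 3.98 × 2.86 = 11.4 ft.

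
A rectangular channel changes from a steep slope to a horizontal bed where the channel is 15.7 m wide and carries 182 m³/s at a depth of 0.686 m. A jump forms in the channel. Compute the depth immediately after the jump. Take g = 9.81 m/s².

q = Q/b = 182/15.7 = 11.6 m²/s; V₁ = q/y₁ = 16.9 m/s. Fr₁ = V₁/√(g·y₁) = 6.51.
Sequent-depth ratio: y₂/y₁ = ½[√(1 + 8Fr₁²) − 1] = ½[√340.5 − 1] = 8.73.
y₂ = 8.73 × 0.686 = 5.99 m.

y₂ = 5.99 m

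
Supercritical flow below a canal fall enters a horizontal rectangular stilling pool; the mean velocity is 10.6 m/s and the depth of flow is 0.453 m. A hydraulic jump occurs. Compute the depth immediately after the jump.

y₂ = 3.00 m

Fr₁ = V₁/√(g·y₁) = 10.6/√(9.81×0.453) = 5.03.
From the momentum equation for a rectangular channel, y₂/y₁ = ½[√(1 + 8Fr₁²) − 1] = ½[√203.3 − 1] = 6.63.
y₂ = 6.63 × 0.453 = 3.00 m.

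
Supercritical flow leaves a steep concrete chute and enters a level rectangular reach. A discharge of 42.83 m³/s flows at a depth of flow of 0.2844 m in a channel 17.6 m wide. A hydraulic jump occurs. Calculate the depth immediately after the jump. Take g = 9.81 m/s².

y₂ = 1.923 m

q = Q/b = 42.83/17.6 = 2.434 m²/s; V₁ = q/y₁ = 8.557 m/s. Fr₁ = V₁/√(g·y₁) = 5.123.
From the momentum equation for a rectangular channel, y₂/y₁ = ½[√(1 + 8Fr₁²) − 1] = ½[√210.94 − 1] = 6.762.
y₂ = 6.762 × 0.2844 = 1.923 m.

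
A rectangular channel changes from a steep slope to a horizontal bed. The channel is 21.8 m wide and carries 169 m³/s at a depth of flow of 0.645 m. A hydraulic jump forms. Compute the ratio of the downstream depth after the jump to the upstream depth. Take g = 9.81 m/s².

q = Q/b = 169/21.8 = 7.75 m²/s; V₁ = q/y₁ = 12.0 m/s. Fr₁ = V₁/√(g·y₁) = 4.78.
Bélanger equation: y₂/y₁ = ½[√(1 + 8Fr₁²) − 1] = ½[√183.6 − 1] = 6.28.

y₂/y₁ = 6.28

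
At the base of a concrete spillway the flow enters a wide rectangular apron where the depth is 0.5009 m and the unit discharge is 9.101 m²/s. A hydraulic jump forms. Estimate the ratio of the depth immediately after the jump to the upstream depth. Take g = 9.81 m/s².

V₁ = q/y₁ = 9.101/0.5009 = 18.17 m/s. Fr₁ = V₁/√(g·y₁) = 18.17/√(9.81×0.5009) = 8.196.
Bélanger equation: y₂/y₁ = ½[√(1 + 8Fr₁²) − 1] = ½[√538.46 − 1] = 11.10.

y₂/y₁ = 11.10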